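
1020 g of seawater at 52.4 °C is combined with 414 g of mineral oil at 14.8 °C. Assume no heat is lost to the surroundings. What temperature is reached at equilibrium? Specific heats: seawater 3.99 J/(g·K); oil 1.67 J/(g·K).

T_f ≈ 46.9 °C

T_f is the heat-capacity-weighted average of the initial temperatures:
T_f = (4069.8×52.4 + 691.38×14.8) / (4069.8 + 691.38)
    = 223490 / 4761.2 ≈ 46.94 °C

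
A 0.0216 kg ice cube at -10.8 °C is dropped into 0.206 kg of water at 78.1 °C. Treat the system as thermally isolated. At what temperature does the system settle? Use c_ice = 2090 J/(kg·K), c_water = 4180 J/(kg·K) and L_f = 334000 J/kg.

T_f ≈ 62.6 °C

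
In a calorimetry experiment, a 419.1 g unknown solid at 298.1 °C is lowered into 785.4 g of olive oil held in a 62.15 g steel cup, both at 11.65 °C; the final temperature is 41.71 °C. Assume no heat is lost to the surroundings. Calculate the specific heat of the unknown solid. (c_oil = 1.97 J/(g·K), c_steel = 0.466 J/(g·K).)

Net heat exchanged in the isolated system is zero:
419.1×c×(41.71 − 298.1) + 785.4×1.97×(41.71 − 11.65) + 62.15×0.466×(41.71 − 11.65) = 0
-107453 c = -47381
c = -47381/-107453 ≈ 0.4409 J/(g·K)

c ≈ 0.441 J/(g·K)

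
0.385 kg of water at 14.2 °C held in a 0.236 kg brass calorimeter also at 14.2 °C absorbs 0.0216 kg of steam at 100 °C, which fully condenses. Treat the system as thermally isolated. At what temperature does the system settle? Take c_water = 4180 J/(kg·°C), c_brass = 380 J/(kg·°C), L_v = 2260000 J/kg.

T_f ≈ 45.8 °C

Sum of m c ΔT and latent-heat terms is zero:
steam→water at 100 °C releases m L_v = 0.0216·2260000 = 48816; condensed water 100 °C→T: 90.29(T − 100); original water: 1609.3(T − 14.2); cup: 89.68(T − 14.2)
1789.3 T = 48816 + 9028.8 + 24126 = 81970
T ≈ 45.81 °C (< 100 °C, so full condensation is consistent).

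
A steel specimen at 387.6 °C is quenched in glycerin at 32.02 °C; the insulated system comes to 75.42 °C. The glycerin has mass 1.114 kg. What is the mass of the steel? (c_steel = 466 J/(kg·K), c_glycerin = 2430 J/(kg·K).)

m ≈ 0.808 kg

|Q_steel| = |Q_glycerin|:
m×466×(387.6 − 75.42) = 1.114×2430×(75.42 − 32.02)
145476 m = 117485  ⇒  m ≈ 0.8076 kg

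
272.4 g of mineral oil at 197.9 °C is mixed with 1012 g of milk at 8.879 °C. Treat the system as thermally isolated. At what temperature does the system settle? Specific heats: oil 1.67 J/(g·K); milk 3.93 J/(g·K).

T_f ≈ 28.3 °C

Setting the total heat transfer to zero:
272.4*1.67*(T − 197.9) + 1012*3.93*(T − 8.879) = 0
4432.1 T = 125339
T = 125339/4432.1 ≈ 28.28 °C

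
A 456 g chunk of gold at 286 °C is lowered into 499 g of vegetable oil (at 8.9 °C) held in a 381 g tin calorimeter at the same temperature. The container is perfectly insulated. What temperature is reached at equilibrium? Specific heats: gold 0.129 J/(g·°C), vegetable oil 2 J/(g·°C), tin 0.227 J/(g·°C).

T_f ≈ 23.2 °C

Setting the total heat transfer to zero:
456×0.129×(T − 286) + 499×2×(T − 8.9) + 381×0.227×(T − 8.9) = 0
58.82(T − 286) + 998(T − 8.9) + 86.49(T − 8.9) = 0
(58.82 + 998 + 86.49) T = 58.82×286 + 998×8.9 + 86.49×8.9
T ≈ 23.16 °C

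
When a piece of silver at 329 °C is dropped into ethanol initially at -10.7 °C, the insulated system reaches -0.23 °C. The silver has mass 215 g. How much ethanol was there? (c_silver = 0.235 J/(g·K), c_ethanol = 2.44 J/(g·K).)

|Q_silver| = |Q_ethanol|:
215×0.235×(329 − -0.23) = m×2.44×(-0.23 − (-10.7))
25.55 m = 16634  ⇒  m ≈ 651.1 g

m ≈ 651 g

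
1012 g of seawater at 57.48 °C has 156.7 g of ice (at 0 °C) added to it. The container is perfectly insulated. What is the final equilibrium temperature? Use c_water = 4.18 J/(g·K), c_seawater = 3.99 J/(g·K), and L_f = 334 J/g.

Energy balance with sensible and latent terms:
melt ice: 156.7×334 = 52338; meltwater 0→T: 156.7×4.18×T = 655.01 T; seawater: 4037.9(T − 57.48)
4692.9 T = 232097 − 52338 = 179760
T ≈ 38.30 °C. Since T > 0 °C, the all-ice-melts assumption holds.

T_f ≈ 38.3 °C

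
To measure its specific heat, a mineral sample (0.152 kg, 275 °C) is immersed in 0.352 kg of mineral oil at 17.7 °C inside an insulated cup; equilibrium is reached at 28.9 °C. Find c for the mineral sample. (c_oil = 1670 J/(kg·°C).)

c ≈ 176 J/(kg·°C)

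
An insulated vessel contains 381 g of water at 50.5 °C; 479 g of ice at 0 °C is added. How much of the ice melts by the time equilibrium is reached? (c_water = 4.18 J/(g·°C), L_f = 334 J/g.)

Cooling the water to 0 °C releases 381·4.18·50.5 = 80425 J.
Fully melting the ice requires m_ice L_f = 479·334 = 159986 J.
That's not enough to melt it all — equilibrium is at 0 °C with ice remaining.
m_melted·334 = 80425  ⇒  m_melted ≈ 240.8 g.

m_melted ≈ 241 g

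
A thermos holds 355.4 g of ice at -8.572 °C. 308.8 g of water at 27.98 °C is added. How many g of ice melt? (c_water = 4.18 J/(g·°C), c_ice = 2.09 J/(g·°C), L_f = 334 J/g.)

Water can give up m c ΔT = 308.8·4.18·27.98 = 36116 J before reaching 0 °C.
Warming the ice to 0 °C takes 355.4·2.09·8.572 = 6367.2 J, leaving 29749 J for melting.
Fully melting the ice requires m_ice L_f = 355.4·334 = 118704 J.
Since 29749 < 118704 J, not all the ice melts; equilibrium is at 0 °C.
Mass melted = 29749/334 ≈ 89.07 g.

m_melted ≈ 89.1 g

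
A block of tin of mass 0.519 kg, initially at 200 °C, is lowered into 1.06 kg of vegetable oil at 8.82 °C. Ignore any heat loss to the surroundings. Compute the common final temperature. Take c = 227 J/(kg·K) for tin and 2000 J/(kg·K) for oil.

T_f ≈ 18.9 °C

Net heat exchanged in the isolated system is zero:
0.519*227*(T − 200) + 1.06*2000*(T − 8.82) = 0
2237.8 T = 42261
T = 42261/2237.8 ≈ 18.88 °C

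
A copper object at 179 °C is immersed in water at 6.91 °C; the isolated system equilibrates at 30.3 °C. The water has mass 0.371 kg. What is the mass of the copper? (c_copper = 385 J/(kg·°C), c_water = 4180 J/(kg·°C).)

m ≈ 0.634 kg

Energy conservation, ΣQ = 0:
m·385·(30.3 − 179) + 0.371·4180·(30.3 − 6.91) = 0
-57249 m = -36273
m = -36273/-57249 ≈ 0.6336 kg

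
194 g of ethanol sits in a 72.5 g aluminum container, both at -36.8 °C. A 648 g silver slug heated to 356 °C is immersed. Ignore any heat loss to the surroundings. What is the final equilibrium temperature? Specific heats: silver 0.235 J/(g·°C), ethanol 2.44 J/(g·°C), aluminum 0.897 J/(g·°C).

T_f ≈ 49.8 °C

Conservation of energy gives ΣQ = 0:
648*0.235*(T − 356) + 194*2.44*(T − (-36.8)) + 72.5*0.897*(T − (-36.8)) = 0
690.67 T = 34399
T = 34399/690.67 ≈ 49.80 °C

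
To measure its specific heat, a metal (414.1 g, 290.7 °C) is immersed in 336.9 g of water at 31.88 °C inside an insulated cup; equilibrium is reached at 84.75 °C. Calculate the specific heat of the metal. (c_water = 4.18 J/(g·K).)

c ≈ 0.873 J/(g·K)

m_s c (T_s − T_f) = m_water c_water (T_f − T_0):
414.1·c·(290.7 − 84.75) = 336.9·4.18·(84.75 − 31.88)
85284 c = 74454  ⇒  c ≈ 0.873 J/(g·K)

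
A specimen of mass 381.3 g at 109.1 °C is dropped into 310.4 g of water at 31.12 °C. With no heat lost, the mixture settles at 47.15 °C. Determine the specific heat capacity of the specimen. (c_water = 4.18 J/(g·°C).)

m_s c (T_s − T_f) = m_water c_water (T_f − T_0):
381.3·c·(109.1 − 47.15) = 310.4·4.18·(47.15 − 31.12)
23622 c = 20798  ⇒  c ≈ 0.8805 J/(g·°C)

c ≈ 0.88 J/(g·°C)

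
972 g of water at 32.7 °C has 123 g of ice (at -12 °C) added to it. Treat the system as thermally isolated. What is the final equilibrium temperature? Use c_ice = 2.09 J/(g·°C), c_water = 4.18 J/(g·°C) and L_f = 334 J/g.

Taking heat into each body as positive, Σ m c ΔT = 0:
warm ice to 0 °C: 123·2.09·(0 − (-12)) = 3084.8
  latent heat to melt: 123·334 = 41082
  meltwater 0→T: 123·4.18·T = 514.14 T
  water cools: 972·4.18·(T − 32.7) = 4063(T − 32.7)
4577.1 T = 132859 − 44167 = 88692
T ≈ 19.38 °C. Since T > 0 °C, the all-ice-melts assumption holds.

T_f ≈ 19.4 °C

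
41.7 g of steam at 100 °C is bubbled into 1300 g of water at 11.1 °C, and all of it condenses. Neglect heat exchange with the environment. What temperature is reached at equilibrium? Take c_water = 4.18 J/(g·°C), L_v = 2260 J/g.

Let T be the final temperature. ΣQ_i = 0:
latent heat released on condensation: 41.7·2260 = 94242; condensate cools 100→T: 41.7·4.18·(T − 100) = 174.31(T − 100); original water: 5434(T − 11.1)
5608.3 T = 94242 + 17431 + 60317 = 171990
T ≈ 30.67 °C — below 100 °C, confirming all the steam condensed.

T_f ≈ 30.7 °C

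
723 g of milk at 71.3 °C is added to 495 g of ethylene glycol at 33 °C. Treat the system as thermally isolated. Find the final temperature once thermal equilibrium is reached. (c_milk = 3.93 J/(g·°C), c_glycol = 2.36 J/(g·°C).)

T_f ≈ 60.1 °C

Let T be the final temperature. ΣQ_i = 0:
723*3.93*(T − 71.3) + 495*2.36*(T − 33) = 0
2841.4(T − 71.3) + 1168.2(T − 33) = 0
4009.6 T = 241142
T ≈ 60.14 °C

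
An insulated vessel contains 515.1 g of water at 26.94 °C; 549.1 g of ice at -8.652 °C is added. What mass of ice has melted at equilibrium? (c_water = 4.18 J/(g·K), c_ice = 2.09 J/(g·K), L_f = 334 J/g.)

Cooling the water to 0 °C releases 515.1·4.18·26.94 = 58005 J.
Warming the ice to 0 °C takes 549.1·2.09·8.652 = 9929.2 J, leaving 48076 J for melting.
To melt every bit of ice: 549.1·334 = 183399 J.
That's not enough to melt it all — equilibrium is at 0 °C with ice remaining.
Mass melted = 48076/334 ≈ 143.9 g.

m_melted ≈ 144 g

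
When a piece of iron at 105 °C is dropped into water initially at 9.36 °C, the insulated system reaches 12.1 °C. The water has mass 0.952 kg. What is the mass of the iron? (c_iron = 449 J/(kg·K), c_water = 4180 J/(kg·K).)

m ≈ 0.261 kg

Heat lost by the iron = heat gained by the water:
m·449·(105 − 12.1) = 0.952·4180·(12.1 − 9.36)
41712 m = 10903  ⇒  m ≈ 0.2614 kg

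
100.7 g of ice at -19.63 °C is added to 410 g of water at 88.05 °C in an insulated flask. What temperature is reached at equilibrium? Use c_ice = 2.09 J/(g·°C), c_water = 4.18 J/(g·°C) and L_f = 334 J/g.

Let T be the final temperature. ΣQ_i = 0:
ice -19.63→0 °C: 100.7×2.09×19.63 = 4131.4; melt ice: 100.7×334 = 33634; warm the meltwater: 420.93 T; water cools: 410×4.18×(T − 88.05) = 1713.8(T − 88.05)
2134.7 T = 150900 − 37765 = 113135
T ≈ 53.00 °C. Since T > 0 °C, the all-ice-melts assumption holds.

T_f ≈ 53.0 °C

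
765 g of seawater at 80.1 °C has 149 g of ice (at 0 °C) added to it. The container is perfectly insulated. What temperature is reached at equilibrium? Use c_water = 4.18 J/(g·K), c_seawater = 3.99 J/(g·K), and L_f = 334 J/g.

T_f ≈ 53.0 °C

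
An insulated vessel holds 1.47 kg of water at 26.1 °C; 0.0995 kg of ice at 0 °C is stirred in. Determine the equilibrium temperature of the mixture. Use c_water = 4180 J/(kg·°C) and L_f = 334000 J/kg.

T_f ≈ 19.4 °C

Taking heat into each body as positive, Σ m c ΔT = 0:
melt ice: 0.0995×334000 = 33233
  warm the meltwater: 415.91 T
  water cools: 1.47×4180×(T − 26.1) = 6144.6(T − 26.1)
6560.5 T = 160374 − 33233 = 127141
T ≈ 19.38 °C. Since T > 0 °C, the all-ice-melts assumption holds.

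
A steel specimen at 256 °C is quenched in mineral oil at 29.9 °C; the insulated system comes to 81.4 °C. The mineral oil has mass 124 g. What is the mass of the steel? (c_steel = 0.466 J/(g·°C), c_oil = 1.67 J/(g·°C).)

Conservation of energy gives ΣQ = 0:
m×0.466×(81.4 − 256) + 124×1.67×(81.4 − 29.9) = 0
-81.36 m = -10665
m = -10665/-81.36 ≈ 131.1 g

m ≈ 131 g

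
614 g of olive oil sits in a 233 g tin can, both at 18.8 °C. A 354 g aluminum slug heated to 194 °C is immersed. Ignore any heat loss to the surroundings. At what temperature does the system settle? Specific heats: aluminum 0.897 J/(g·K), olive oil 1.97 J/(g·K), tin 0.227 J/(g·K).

T_f ≈ 54.0 °C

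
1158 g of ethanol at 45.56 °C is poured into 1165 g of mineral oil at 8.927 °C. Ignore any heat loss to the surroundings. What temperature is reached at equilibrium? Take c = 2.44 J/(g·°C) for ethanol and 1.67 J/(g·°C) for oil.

T_f ≈ 30.6 °C

With ΣQ=0 the equilibrium temperature is the m·c-weighted mean:
T_f = (2825.5*45.56 + 1945.5*8.927) / (2825.5 + 1945.5)
    = 146099 / 4771.1 ≈ 30.62 °C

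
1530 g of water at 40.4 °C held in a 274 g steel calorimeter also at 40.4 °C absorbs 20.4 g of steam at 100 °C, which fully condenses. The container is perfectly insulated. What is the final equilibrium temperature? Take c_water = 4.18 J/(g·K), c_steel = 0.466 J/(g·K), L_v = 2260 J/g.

T_f ≈ 48.1 °C

Taking heat into each body as positive, Σ m c ΔT = 0:
condense steam: −20.4·2260 = −46104
  condensed water 100 °C→T: 85.27(T − 100)
  water warms: 1530·4.18·(T − 40.4) = 6395.4(T − 40.4)
  cup: 127.68(T − 40.4)
6608.4 T = 46104 + 8527.2 + 263533 = 318164
T ≈ 48.15 °C — below 100 °C, confirming all the steam condensed.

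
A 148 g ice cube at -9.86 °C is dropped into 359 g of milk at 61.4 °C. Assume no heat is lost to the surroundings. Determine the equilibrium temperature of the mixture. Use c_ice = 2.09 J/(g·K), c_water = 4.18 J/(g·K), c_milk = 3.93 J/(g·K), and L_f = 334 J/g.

T_f ≈ 16.8 °C

Conservation of energy gives ΣQ = 0:
warm ice to 0 °C: 148×2.09×(0 − (-9.86)) = 3049.9; latent heat to melt: 148×334 = 49432; meltwater 0→T: 148×4.18×T = 618.64 T; milk: 1410.9(T − 61.4)
2029.5 T = 86627 − 52482 = 34146
T ≈ 16.82 °C. Since T > 0 °C, the all-ice-melts assumption holds.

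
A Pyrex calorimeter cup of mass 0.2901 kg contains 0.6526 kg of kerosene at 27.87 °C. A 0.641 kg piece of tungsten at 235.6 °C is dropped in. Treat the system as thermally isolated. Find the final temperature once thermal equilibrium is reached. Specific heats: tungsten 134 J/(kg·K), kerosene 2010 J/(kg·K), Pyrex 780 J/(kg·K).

T_f = Σ m_i c_i T_i / Σ m_i c_i:
T_f = (85.89×235.6 + 1311.7×27.87 + 226.28×27.87) / (85.89 + 1311.7 + 226.28)
    = 63101 / 1623.9 ≈ 38.86 °C

T_f ≈ 38.9 °C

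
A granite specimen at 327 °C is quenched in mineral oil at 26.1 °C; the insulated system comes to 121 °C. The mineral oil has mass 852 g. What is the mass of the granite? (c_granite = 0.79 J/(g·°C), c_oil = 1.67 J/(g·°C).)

m ≈ 830 g

|Q_granite| = |Q_oil|:
m·0.79·(327 − 121) = 852·1.67·(121 − 26.1)
162.74 m = 135028  ⇒  m ≈ 829.7 g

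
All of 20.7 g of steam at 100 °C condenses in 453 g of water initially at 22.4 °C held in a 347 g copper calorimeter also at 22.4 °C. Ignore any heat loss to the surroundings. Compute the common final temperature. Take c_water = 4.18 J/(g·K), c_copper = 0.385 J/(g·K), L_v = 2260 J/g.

Net heat exchanged in the isolated system is zero:
steam→water at 100 °C releases m L_v = 20.7·2260 = 46782
  condensate cools 100→T: 20.7·4.18·(T − 100) = 86.53(T − 100)
  original water: 1893.5(T − 22.4)
  copper cup: 347·0.385·(T − 22.4) = 133.59(T − 22.4)
2113.7 T = 46782 + 8652.6 + 45408 = 100842
T ≈ 47.71 °C, under the boiling point, so the assumption holds.

T_f ≈ 47.7 °C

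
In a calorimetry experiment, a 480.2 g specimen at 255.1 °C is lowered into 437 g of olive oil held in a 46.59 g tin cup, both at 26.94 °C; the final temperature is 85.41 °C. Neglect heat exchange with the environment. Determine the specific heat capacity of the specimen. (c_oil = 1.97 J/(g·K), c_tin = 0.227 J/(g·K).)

c ≈ 0.625 J/(g·K)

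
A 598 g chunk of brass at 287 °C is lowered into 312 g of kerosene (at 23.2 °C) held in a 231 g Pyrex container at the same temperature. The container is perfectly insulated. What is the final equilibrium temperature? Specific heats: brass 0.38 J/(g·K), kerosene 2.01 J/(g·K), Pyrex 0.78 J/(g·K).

Heat gained plus heat lost sum to zero:
598×0.38×(T − 287) + 312×2.01×(T − 23.2) + 231×0.78×(T − 23.2) = 0
227.24(T − 287) + 627.12(T − 23.2) + 180.18(T − 23.2) = 0
1034.5 T = 83947
T = 83947 / 1034.5 = 81.1 °C

T_f ≈ 81.1 °C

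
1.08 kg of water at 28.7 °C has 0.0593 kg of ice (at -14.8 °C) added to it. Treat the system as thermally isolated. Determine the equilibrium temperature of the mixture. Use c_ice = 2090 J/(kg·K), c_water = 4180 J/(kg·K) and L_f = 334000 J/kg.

T_f ≈ 22.7 °C

Taking heat into each body as positive, Σ m c ΔT = 0:
warm ice to 0 °C: 0.0593×2090×(0 − (-14.8)) = 1834.3; fusion: m_ice L_f = 0.0593×334000 = 19806; warm the meltwater: 247.87 T; water cools: 1.08×4180×(T − 28.7) = 4514.4(T − 28.7)
4762.3 T = 129563 − 21640 = 107923
T ≈ 22.66 °C — above 0 °C, consistent with complete melting.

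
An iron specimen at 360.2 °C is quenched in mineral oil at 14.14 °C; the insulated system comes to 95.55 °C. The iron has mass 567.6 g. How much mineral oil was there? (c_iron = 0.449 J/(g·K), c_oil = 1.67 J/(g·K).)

m ≈ 496 g

|Q_iron| = |Q_oil|:
567.6×0.449×(360.2 − 95.55) = m×1.67×(95.55 − 14.14)
135.95 m = 67447  ⇒  m ≈ 496.1 g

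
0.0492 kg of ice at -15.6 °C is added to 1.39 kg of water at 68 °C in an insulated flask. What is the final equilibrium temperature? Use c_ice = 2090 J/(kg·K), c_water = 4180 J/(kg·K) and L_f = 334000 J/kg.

Net heat exchanged in the isolated system is zero:
warm ice to 0 °C: 0.0492·2090·(0 − (-15.6)) = 1604.1; latent heat to melt: 0.0492·334000 = 16433; warm the meltwater: 205.66 T; water: 5810.2(T − 68)
6015.9 T = 395094 − 18037 = 377057
T ≈ 62.68 °C — above 0 °C, consistent with complete melting.

T_f ≈ 62.7 °C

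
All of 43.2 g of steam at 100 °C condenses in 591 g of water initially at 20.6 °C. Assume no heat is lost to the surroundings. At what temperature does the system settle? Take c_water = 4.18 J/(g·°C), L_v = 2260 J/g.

Sum of m c ΔT and latent-heat terms is zero:
condense steam: −43.2·2260 = −97632; condensed water 100 °C→T: 180.58(T − 100); water warms: 591·4.18·(T − 20.6) = 2470.4(T − 20.6)
2651 T = 97632 + 18058 + 50890 = 166579
T ≈ 62.84 °C — below 100 °C, confirming all the steam condensed.

T_f ≈ 62.8 °C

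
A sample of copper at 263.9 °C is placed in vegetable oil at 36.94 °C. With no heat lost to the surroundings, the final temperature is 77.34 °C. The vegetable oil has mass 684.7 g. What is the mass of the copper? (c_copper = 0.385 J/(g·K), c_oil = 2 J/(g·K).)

Heat lost by the copper = heat gained by the oil:
m·0.385·(263.9 − 77.34) = 684.7·2·(77.34 − 36.94)
71.83 m = 55324  ⇒  m ≈ 770.3 g

m ≈ 770 g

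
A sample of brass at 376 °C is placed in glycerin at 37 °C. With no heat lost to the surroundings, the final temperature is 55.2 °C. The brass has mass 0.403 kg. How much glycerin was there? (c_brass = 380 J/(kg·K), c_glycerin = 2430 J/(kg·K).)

m ≈ 1.11 kg

Taking heat into each body as positive, Σ m c ΔT = 0:
0.403·380·(55.2 − 376) + m·2430·(55.2 − 37) = 0
44226 m = 49127
m = 49127/44226 ≈ 1.111 kg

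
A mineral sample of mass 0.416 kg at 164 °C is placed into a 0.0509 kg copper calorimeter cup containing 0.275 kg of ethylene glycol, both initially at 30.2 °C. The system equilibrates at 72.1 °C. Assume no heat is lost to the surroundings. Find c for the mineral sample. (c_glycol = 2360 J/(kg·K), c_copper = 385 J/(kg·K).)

Net heat exchanged in the isolated system is zero:
0.416×c×(72.1 − 164) + 0.275×2360×(72.1 − 30.2) + 0.0509×385×(72.1 − 30.2) = 0
-38.23 c = -28014
c = -28014/-38.23 ≈ 732.8 J/(kg·K)

c ≈ 733 J/(kg·K)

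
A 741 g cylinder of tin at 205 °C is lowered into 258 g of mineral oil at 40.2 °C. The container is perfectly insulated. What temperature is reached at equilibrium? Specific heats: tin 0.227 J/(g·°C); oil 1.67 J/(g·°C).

T_f ≈ 86.5 °C

T_f is the heat-capacity-weighted average of the initial temperatures:
T_f = (168.21×205 + 430.86×40.2) / (168.21 + 430.86)
    = 51803 / 599.07 ≈ 86.47 °C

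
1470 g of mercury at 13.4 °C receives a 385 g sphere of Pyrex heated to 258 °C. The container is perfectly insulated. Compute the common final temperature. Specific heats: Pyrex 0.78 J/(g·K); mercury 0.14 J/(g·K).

T_f ≈ 158.5 °C

Heat gained plus heat lost sum to zero:
385·0.78·(T − 258) + 1470·0.14·(T − 13.4) = 0
506.1 T = 80235
T = 80235 / 506.1 = 159 °C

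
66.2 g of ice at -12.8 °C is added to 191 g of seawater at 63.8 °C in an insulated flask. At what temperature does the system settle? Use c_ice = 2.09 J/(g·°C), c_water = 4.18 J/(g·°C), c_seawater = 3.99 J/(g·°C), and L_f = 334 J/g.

T_f ≈ 23.8 °C

Energy conservation, ΣQ = 0:
ice -12.8→0 °C: 66.2×2.09×12.8 = 1771
  melt ice: 66.2×334 = 22111
  warm the meltwater: 276.72 T
  seawater cools: 191×3.99×(T − 63.8) = 762.09(T − 63.8)
1038.8 T = 48621 − 23882 = 24740
T ≈ 23.82 °C (positive, so assuming full melt was valid).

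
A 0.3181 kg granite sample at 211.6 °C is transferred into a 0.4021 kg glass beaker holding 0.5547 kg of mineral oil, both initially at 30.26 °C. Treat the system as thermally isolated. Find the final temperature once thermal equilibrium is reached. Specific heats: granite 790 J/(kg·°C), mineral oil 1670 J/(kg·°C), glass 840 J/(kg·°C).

T_f ≈ 60.3 °C

Energy conservation, ΣQ = 0:
0.3181×790×(T − 211.6) + 0.5547×1670×(T − 30.26) + 0.4021×840×(T − 30.26) = 0
251.3(T − 211.6) + 926.35(T − 30.26) + 337.76(T − 30.26) = 0
1515.4 T = 91427
T = 91427 / 1515.4 = 60.3 °C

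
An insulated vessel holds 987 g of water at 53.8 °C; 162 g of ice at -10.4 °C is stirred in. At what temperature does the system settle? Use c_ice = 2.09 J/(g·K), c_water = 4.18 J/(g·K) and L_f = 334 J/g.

Heat gained plus heat lost sum to zero:
warm ice to 0 °C: 162·2.09·(0 − (-10.4)) = 3521.2; melt ice: 162·334 = 54108; warm the meltwater: 677.16 T; water: 4125.7(T − 53.8)
4802.8 T = 221961 − 57629 = 164331
T ≈ 34.22 °C. Since T > 0 °C, the all-ice-melts assumption holds.

T_f ≈ 34.2 °C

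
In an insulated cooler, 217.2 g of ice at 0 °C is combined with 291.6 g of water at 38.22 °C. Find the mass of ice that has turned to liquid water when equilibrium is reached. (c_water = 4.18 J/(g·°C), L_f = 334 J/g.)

m_melted ≈ 139 g

Water can give up m c ΔT = 291.6·4.18·38.22 = 46586 J before reaching 0 °C.
Melting all 217.2 g of ice would need 217.2·334 = 72545 J.
46586 J < 72545 J, so only part of the ice melts and the system sits at 0 °C.
m_melt = 46586 / L_f = 139.5 g.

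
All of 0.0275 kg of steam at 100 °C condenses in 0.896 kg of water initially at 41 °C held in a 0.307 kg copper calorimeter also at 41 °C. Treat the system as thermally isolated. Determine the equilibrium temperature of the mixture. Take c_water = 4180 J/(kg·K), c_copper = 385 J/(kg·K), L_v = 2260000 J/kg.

T_f ≈ 58.3 °C

Let T be the final temperature. ΣQ_i = 0:
steam→water at 100 °C releases m L_v = 0.0275·2260000 = 62150
  condensate cools 100→T: 0.0275·4180·(T − 100) = 114.95(T − 100)
  water warms: 0.896·4180·(T − 41) = 3745.3(T − 41)
  cup: 118.19(T − 41)
3978.4 T = 62150 + 11495 + 158402 = 232047
T ≈ 58.33 °C, under the boiling point, so the assumption holds.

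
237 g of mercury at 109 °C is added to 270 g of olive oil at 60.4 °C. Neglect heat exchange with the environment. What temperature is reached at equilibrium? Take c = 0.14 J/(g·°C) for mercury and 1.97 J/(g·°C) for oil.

T_f ≈ 63.3 °C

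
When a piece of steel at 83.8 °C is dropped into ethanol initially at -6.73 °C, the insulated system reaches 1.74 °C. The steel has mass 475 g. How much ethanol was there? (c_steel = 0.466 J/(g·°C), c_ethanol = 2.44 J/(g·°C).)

m ≈ 879 g

Taking heat into each body as positive, Σ m c ΔT = 0:
475·0.466·(1.74 − 83.8) + m·2.44·(1.74 − (-6.73)) = 0
20.67 m = 18164
m = 18164/20.67 ≈ 878.9 g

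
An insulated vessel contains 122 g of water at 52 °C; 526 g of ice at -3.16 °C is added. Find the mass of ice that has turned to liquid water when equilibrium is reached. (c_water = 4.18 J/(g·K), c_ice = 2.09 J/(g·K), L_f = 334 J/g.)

m_melted ≈ 69 g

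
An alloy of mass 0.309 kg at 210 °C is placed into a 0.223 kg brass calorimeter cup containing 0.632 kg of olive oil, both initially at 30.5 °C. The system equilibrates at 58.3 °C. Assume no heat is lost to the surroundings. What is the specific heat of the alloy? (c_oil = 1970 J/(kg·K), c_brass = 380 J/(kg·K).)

c ≈ 789 J/(kg·K)

Conservation of energy gives ΣQ = 0:
0.309·c·(58.3 − 210) + 0.632·1970·(58.3 − 30.5) + 0.223·380·(58.3 − 30.5) = 0
-46.88 c = -36968
c = -36968/-46.88 ≈ 788.6 J/(kg·K)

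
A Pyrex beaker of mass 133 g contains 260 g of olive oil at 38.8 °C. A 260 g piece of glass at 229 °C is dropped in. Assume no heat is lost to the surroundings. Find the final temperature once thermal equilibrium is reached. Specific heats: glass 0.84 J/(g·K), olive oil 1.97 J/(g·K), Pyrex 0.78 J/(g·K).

T_f = Σ m_i c_i T_i / Σ m_i c_i:
T_f = (218.4×229 + 512.2×38.8 + 103.74×38.8) / (218.4 + 512.2 + 103.74)
    = 73912 / 834.34 ≈ 88.59 °C

T_f ≈ 88.6 °C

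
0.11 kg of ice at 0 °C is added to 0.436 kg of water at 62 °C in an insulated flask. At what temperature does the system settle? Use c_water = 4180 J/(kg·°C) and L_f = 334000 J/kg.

T_f ≈ 33.4 °C

Setting the total heat transfer to zero:
melt ice: 0.11×334000 = 36740; meltwater 0→T: 0.11×4180×T = 459.8 T; water cools: 0.436×4180×(T − 62) = 1822.5(T − 62)
2282.3 T = 112994 − 36740 = 76254
T ≈ 33.41 °C. Since T > 0 °C, the all-ice-melts assumption holds.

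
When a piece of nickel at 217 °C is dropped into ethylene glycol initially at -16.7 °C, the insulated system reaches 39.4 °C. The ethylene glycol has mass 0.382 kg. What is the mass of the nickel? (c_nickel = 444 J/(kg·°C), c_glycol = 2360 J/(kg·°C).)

m ≈ 0.641 kg

Let T be the final temperature. ΣQ_i = 0:
m·444·(39.4 − 217) + 0.382·2360·(39.4 − (-16.7)) = 0
-78854 m = -50575
m = -50575/-78854 ≈ 0.6414 kg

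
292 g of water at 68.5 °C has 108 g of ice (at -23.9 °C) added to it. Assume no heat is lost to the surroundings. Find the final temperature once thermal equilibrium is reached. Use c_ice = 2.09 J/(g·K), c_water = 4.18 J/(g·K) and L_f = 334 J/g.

T_f ≈ 25.2 °C

Energy conservation, ΣQ = 0:
warm ice to 0 °C: 108×2.09×(0 − (-23.9)) = 5394.7; fusion: m_ice L_f = 108×334 = 36072; meltwater 0→T: 108×4.18×T = 451.44 T; water cools: 292×4.18×(T − 68.5) = 1220.6(T − 68.5)
1672 T = 83608 − 41467 = 42142
T ≈ 25.20 °C — above 0 °C, consistent with complete melting.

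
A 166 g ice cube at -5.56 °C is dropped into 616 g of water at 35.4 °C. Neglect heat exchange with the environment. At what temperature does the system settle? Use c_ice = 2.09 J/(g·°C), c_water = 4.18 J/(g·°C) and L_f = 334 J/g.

T_f ≈ 10.3 °C

Taking heat into each body as positive, Σ m c ΔT = 0:
ice -5.56→0 °C: 166·2.09·5.56 = 1929; fusion: m_ice L_f = 166·334 = 55444; meltwater 0→T: 166·4.18·T = 693.88 T; water: 2574.9(T − 35.4)
3268.8 T = 91151 − 57373 = 33778
T ≈ 10.33 °C. Since T > 0 °C, the all-ice-melts assumption holds.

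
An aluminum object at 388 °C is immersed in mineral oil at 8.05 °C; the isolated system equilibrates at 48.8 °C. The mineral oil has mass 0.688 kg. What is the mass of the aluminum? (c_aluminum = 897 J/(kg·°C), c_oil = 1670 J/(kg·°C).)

Energy conservation, ΣQ = 0:
m·897·(48.8 − 388) + 0.688·1670·(48.8 − 8.05) = 0
-304262 m = -46820
m = -46820/-304262 ≈ 0.1539 kg

m ≈ 0.154 kg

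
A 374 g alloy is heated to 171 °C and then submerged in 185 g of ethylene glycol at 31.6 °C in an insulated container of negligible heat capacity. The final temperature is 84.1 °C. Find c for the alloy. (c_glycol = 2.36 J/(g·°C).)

Heat gained plus heat lost sum to zero:
374×c×(84.1 − 171) + 185×2.36×(84.1 − 31.6) = 0
-32501 c = -22921
c = -22921/-32501 ≈ 0.7053 J/(g·°C)

c ≈ 0.705 J/(g·°C)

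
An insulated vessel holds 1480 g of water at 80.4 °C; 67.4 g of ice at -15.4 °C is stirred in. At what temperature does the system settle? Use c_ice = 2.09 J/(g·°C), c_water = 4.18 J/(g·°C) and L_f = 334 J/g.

T_f ≈ 73.1 °C

Setting the total heat transfer to zero:
warm ice to 0 °C: 67.4·2.09·(0 − (-15.4)) = 2169.3; fusion: m_ice L_f = 67.4·334 = 22512; meltwater 0→T: 67.4·4.18·T = 281.73 T; water: 6186.4(T − 80.4)
6468.1 T = 497387 − 24681 = 472706
T ≈ 73.08 °C. Since T > 0 °C, the all-ice-melts assumption holds.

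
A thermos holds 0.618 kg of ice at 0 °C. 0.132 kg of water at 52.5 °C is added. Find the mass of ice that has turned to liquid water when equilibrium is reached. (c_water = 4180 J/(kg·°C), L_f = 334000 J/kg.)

Heat available from the water dropping to 0 °C: 0.132·4180·52.5 = 28967 J.
Fully melting the ice requires m_ice L_f = 0.618·334000 = 206412 J.
28967 J < 206412 J, so only part of the ice melts and the system sits at 0 °C.
m_melted·334000 = 28967  ⇒  m_melted ≈ 0.08673 kg.

m_melted ≈ 0.0867 kg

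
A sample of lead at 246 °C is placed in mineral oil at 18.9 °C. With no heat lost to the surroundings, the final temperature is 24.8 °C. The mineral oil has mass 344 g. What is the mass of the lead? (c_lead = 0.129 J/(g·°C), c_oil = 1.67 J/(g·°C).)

Heat gained plus heat lost sum to zero:
m·0.129·(24.8 − 246) + 344·1.67·(24.8 − 18.9) = 0
-28.53 m = -3389.4
m = -3389.4/-28.53 ≈ 118.8 g

m ≈ 119 g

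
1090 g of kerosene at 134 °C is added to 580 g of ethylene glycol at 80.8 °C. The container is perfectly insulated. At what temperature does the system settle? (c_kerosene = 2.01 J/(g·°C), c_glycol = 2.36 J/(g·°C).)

T_f ≈ 113.5 °C

With ΣQ=0 the equilibrium temperature is the m·c-weighted mean:
T_f = (2190.9×134 + 1368.8×80.8) / (2190.9 + 1368.8)
    = 404180 / 3559.7 ≈ 113.54 °C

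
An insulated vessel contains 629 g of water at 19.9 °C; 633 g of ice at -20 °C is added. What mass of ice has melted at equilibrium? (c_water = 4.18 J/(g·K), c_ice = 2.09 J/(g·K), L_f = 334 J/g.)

Water can give up m c ΔT = 629·4.18·19.9 = 52321 J before reaching 0 °C.
Warming the ice to 0 °C takes 633·2.09·20 = 26459 J, leaving 25862 J for melting.
Melting all 633 g of ice would need 633·334 = 211422 J.
That's not enough to melt it all — equilibrium is at 0 °C with ice remaining.
m_melt = 25862 / L_f = 77.43 g.

m_melted ≈ 77.4 g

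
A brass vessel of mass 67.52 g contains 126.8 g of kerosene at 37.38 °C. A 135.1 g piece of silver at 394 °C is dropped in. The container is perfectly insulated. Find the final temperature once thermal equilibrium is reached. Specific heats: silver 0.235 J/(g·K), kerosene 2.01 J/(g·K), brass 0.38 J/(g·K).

T_f ≈ 73.6 °C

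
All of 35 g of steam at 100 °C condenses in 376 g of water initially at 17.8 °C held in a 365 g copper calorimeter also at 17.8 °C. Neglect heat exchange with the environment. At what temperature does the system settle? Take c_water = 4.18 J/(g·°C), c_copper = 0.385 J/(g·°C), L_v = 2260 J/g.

T_f ≈ 66.8 °C

Setting the total heat transfer to zero:
steam→water at 100 °C releases m L_v = 35·2260 = 79100; condensate cools 100→T: 35·4.18·(T − 100) = 146.3(T − 100); original water: 1571.7(T − 17.8); cup: 140.53(T − 17.8)
1858.5 T = 79100 + 14630 + 30477 = 124207
T ≈ 66.83 °C, under the boiling point, so the assumption holds.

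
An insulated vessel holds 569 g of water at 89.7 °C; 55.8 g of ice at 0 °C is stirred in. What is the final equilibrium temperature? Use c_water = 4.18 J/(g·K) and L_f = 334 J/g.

T_f ≈ 74.6 °C

Energy conservation, ΣQ = 0:
melt ice: 55.8×334 = 18637
  warm the meltwater: 233.24 T
  water: 2378.4(T − 89.7)
2611.7 T = 213344 − 18637 = 194707
T ≈ 74.55 °C (positive, so assuming full melt was valid).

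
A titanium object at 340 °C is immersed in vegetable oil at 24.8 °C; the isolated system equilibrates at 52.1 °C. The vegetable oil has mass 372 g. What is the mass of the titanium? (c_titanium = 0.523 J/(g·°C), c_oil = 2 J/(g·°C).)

m ≈ 135 g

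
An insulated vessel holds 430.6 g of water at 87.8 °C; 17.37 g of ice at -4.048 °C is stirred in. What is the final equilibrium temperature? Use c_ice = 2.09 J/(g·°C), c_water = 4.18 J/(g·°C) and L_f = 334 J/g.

T_f ≈ 81.2 °C

Taking heat into each body as positive, Σ m c ΔT = 0:
warm ice to 0 °C: 17.37·2.09·(0 − (-4.048)) = 146.96; fusion: m_ice L_f = 17.37·334 = 5801.6; warm the meltwater: 72.61 T; water cools: 430.6·4.18·(T − 87.8) = 1799.9(T − 87.8)
1872.5 T = 158032 − 5948.5 = 152083
T ≈ 81.22 °C (positive, so assuming full melt was valid).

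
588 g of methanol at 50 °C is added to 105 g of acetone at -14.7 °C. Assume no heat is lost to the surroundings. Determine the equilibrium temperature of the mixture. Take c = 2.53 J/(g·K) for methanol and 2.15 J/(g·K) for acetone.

Set heat shed by the hot body equal to heat absorbed by the cold body:
588·2.53·(50 − T) = 105·2.15·(T − (-14.7))
1487.6(50 − T) = 225.75(T − (-14.7))
1713.4 T = 71063  ⇒  T ≈ 41.48 °C

T_f ≈ 41.5 °C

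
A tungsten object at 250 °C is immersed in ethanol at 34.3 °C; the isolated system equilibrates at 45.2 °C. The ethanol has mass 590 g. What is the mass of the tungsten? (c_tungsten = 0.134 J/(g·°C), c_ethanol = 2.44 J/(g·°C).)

m ≈ 572 g

Net heat exchanged in the isolated system is zero:
m×0.134×(45.2 − 250) + 590×2.44×(45.2 − 34.3) = 0
-27.44 m = -15692
m = -15692/-27.44 ≈ 571.8 g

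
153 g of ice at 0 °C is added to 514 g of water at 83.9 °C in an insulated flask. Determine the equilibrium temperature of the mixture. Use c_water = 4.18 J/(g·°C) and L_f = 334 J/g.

T_f ≈ 46.3 °C

Let T be the final temperature. ΣQ_i = 0:
latent heat to melt: 153·334 = 51102; warm the meltwater: 639.54 T; water: 2148.5(T − 83.9)
2788.1 T = 180261 − 51102 = 129159
T ≈ 46.33 °C — above 0 °C, consistent with complete melting.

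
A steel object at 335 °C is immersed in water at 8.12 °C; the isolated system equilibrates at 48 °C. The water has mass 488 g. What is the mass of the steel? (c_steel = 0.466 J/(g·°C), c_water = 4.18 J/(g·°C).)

m ≈ 608 g

Heat lost by the steel = heat gained by the water:
m×0.466×(335 − 48) = 488×4.18×(48 − 8.12)
133.74 m = 81349  ⇒  m ≈ 608.3 g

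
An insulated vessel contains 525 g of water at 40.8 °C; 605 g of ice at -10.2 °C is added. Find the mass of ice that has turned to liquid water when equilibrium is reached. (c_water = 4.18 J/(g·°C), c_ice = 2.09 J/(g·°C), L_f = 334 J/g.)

m_melted ≈ 229 g

Heat available from the water dropping to 0 °C: 525×4.18×40.8 = 89536 J.
Warming the ice to 0 °C takes 605×2.09×10.2 = 12897 J, leaving 76638 J for melting.
Melting all 605 g of ice would need 605×334 = 202070 J.
Since 76638 < 202070 J, not all the ice melts; equilibrium is at 0 °C.
m_melted×334 = 76638  ⇒  m_melted ≈ 229.5 g.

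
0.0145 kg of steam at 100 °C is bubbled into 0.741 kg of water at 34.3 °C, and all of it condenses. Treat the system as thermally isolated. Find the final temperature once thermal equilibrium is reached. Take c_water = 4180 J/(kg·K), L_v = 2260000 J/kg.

T_f ≈ 45.9 °C

Energy conservation, ΣQ = 0:
condense steam: −0.0145×2260000 = −32770; condensed water 100 °C→T: 60.61(T − 100); water warms: 0.741×4180×(T − 34.3) = 3097.4(T − 34.3)
3158 T = 32770 + 6061 + 106240 = 145071
T ≈ 45.94 °C (< 100 °C, so full condensation is consistent).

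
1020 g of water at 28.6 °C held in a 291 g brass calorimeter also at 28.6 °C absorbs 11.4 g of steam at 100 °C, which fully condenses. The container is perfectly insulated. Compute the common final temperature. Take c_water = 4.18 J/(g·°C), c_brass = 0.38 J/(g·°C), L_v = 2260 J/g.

T_f ≈ 35.2 °C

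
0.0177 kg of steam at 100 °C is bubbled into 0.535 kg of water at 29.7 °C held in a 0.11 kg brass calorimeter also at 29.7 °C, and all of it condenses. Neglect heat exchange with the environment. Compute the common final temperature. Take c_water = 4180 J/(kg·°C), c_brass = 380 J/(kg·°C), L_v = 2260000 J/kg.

Heat gained plus heat lost sum to zero:
latent heat released on condensation: 0.0177×2260000 = 40002; condensate cools 100→T: 0.0177×4180×(T − 100) = 73.99(T − 100); water warms: 0.535×4180×(T − 29.7) = 2236.3(T − 29.7); brass cup: 0.11×380×(T − 29.7) = 41.8(T − 29.7)
2352.1 T = 40002 + 7398.6 + 67660 = 115060
T ≈ 48.92 °C (< 100 °C, so full condensation is consistent).

T_f ≈ 48.9 °C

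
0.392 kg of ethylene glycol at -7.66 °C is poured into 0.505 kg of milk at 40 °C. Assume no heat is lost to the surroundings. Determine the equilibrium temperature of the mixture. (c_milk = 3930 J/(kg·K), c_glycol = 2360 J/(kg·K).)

T_f ≈ 24.8 °C

Conservation of energy gives ΣQ = 0:
0.505×3930×(T − 40) + 0.392×2360×(T − (-7.66)) = 0
2909.8 T = 72300
T = 72300/2909.8 ≈ 24.85 °C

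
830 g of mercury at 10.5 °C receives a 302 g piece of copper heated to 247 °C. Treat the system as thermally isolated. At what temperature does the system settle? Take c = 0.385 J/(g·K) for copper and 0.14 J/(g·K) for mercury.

With ΣQ=0 the equilibrium temperature is the m·c-weighted mean:
T_f = (116.27×247 + 116.2×10.5) / (116.27 + 116.2)
    = 29939 / 232.47 ≈ 128.79 °C

T_f ≈ 128.8 °C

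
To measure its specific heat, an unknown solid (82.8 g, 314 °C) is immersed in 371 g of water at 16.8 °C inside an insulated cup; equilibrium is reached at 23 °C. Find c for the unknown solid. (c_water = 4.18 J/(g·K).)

Energy conservation, ΣQ = 0:
82.8×c×(23 − 314) + 371×4.18×(23 − 16.8) = 0
-24095 c = -9614.8
c = -9614.8/-24095 ≈ 0.399 J/(g·K)

c ≈ 0.399 J/(g·K)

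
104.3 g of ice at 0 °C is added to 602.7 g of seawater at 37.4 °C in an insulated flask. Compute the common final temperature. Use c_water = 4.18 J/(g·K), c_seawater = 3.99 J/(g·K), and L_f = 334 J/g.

Taking heat into each body as positive, Σ m c ΔT = 0:
melt ice: 104.3×334 = 34836; meltwater 0→T: 104.3×4.18×T = 435.97 T; seawater cools: 602.7×3.99×(T − 37.4) = 2404.8(T − 37.4)
2840.7 T = 89939 − 34836 = 55102
T ≈ 19.40 °C (positive, so assuming full melt was valid).

T_f ≈ 19.4 °C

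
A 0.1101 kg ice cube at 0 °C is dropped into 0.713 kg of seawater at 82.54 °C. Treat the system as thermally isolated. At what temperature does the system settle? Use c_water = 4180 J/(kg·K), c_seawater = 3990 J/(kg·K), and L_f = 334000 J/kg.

T_f ≈ 59.9 °C

Energy conservation, ΣQ = 0:
latent heat to melt: 0.1101×334000 = 36773; meltwater 0→T: 0.1101×4180×T = 460.22 T; seawater cools: 0.713×3990×(T − 82.54) = 2844.9(T − 82.54)
3305.1 T = 234816 − 36773 = 198042
T ≈ 59.92 °C (positive, so assuming full melt was valid).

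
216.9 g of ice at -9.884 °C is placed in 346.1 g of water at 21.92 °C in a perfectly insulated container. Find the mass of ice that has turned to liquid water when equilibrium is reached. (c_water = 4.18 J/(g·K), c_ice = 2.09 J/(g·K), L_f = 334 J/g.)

m_melted ≈ 81.5 g

Cooling the water to 0 °C releases 346.1·4.18·21.92 = 31712 J.
Of that, 216.9·2.09·9.884 = 4480.6 J goes to bring the ice to 0 °C, leaving 27231 J.
Melting all 216.9 g of ice would need 216.9·334 = 72445 J.
That's not enough to melt it all — equilibrium is at 0 °C with ice remaining.
m_melt = 27231 / L_f = 81.53 g.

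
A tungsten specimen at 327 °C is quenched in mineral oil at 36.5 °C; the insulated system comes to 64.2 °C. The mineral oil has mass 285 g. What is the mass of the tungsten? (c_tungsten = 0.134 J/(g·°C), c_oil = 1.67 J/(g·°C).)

Energy conservation, ΣQ = 0:
m·0.134·(64.2 − 327) + 285·1.67·(64.2 − 36.5) = 0
-35.22 m = -13184
m = -13184/-35.22 ≈ 374.4 g

m ≈ 374 g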